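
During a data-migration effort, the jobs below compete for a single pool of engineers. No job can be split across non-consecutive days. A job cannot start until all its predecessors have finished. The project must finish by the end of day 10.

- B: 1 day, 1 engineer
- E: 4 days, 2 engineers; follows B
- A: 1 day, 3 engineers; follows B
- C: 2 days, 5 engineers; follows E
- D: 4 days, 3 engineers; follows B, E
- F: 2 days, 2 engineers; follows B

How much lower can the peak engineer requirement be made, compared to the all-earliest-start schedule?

Early-start peak: d1:1  d2:7  d3:4  d4:2  d5:2  d6:8  d7:8  d8:3  d9:3  d10:0 ⇒ 8.
Leveled (B@1, E@2, A@2, C@6, D@6, F@2): d1:1  d2:7  d3:4  d4:2  d5:2  d6:8  d7:8  d8:3  d9:3  d10:0 ⇒ 8.
Reduction 8 − 8 = 0.

0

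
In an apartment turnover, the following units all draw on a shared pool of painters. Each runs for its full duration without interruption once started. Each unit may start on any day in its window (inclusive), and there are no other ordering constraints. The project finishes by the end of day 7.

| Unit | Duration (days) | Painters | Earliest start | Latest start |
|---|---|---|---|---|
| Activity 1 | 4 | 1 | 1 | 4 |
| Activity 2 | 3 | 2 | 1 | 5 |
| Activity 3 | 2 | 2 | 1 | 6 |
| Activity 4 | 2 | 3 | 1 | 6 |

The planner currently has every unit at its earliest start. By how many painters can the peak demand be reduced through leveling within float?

Early-start peak: d1:8  d2:8  d3:3  d4:1  d5:0  d6:0  d7:0 ⇒ 8.
Leveled (Activity 1@1, Activity 2@1, Activity 3@4, Activity 4@6): d1:3  d2:3  d3:3  d4:3  d5:2  d6:3  d7:3 ⇒ 3.
Reduction 8 − 3 = 5.

5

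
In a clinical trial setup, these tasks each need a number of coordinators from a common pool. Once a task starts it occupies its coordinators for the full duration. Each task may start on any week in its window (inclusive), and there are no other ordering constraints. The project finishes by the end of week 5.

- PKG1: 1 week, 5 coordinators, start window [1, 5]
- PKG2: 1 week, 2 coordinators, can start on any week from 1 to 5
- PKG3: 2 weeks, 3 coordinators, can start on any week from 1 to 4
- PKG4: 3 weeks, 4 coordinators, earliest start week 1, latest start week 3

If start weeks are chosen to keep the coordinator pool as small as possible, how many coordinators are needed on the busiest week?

Early-start (PKG1@1, PKG2@1, PKG3@1, PKG4@1) gives peak 14: w1:14  w2:7  w3:4  w4:0  w5:0.
Shift PKG3→2, PKG4→2.
Schedule PKG1@1, PKG2@1, PKG3@2, PKG4@2: w1:7  w2:7  w3:7  w4:4  w5:0 — peak 7.

7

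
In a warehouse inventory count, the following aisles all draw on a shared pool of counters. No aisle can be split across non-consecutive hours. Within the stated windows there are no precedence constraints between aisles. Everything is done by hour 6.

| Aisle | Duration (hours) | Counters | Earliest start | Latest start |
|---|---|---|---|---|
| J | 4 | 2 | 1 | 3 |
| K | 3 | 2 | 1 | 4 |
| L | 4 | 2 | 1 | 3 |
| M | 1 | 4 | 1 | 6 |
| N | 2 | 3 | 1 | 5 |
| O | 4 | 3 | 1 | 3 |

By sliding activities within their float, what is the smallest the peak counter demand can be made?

9

Early-start (J@1, K@1, L@1, M@1, N@1, O@1) gives peak 16: h1:16  h2:12  h3:9  h4:7  h5:0  h6:0.
Shift M→5, O→3.
Schedule J@1, K@1, L@1, M@5, N@1, O@3: h1:9  h2:9  h3:9  h4:7  h5:7  h6:3 — peak 9.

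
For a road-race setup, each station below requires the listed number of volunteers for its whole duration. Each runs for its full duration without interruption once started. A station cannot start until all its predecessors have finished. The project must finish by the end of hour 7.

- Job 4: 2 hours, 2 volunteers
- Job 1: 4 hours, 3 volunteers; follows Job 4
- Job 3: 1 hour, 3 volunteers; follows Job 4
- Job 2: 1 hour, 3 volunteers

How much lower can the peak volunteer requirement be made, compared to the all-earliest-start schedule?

1

Early-start peak: h1:5  h2:2  h3:6  h4:3  h5:3  h6:3  h7:0 ⇒ 6.
Leveled (Job 4@1, Job 1@3, Job 3@7, Job 2@1): h1:5  h2:2  h3:3  h4:3  h5:3  h6:3  h7:3 ⇒ 5.
Reduction 6 − 5 = 1.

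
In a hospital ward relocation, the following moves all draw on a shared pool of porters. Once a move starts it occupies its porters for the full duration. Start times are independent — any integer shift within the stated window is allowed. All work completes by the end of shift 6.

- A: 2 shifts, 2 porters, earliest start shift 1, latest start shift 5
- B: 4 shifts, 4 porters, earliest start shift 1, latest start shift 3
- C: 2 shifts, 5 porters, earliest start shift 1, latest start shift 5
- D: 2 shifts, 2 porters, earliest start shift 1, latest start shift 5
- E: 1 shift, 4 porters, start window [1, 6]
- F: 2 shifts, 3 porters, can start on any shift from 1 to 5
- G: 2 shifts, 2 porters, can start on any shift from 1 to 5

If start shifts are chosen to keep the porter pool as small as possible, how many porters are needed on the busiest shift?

Early-start (A@1, B@1, C@1, D@1, E@1, F@1, G@1) gives peak 22: s1:22  s2:18  s3:4  s4:4  s5:0  s6:0.
Shift C→3, E→5, F→5, G→5.
Schedule A@1, B@1, C@3, D@1, E@5, F@5, G@5: s1:8  s2:8  s3:9  s4:9  s5:9  s6:5 — peak 9.

9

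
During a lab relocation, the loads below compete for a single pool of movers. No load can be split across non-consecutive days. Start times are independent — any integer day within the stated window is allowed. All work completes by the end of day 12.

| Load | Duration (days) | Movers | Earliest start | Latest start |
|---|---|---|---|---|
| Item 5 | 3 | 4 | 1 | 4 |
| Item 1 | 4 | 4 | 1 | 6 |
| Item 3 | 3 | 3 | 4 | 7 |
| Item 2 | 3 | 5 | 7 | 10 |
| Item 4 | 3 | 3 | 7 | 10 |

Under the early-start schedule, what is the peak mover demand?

8

Early-start schedule: Item 5@1, Item 1@1, Item 3@4, Item 2@7, Item 4@7.
Load per day: day 1: 8, day 2: 8, day 3: 8, day 4: 7, day 5: 3, day 6: 3, day 7: 8, day 8: 8, day 9: 8, day 10: 0, day 11: 0, day 12: 0.
Peak is 8.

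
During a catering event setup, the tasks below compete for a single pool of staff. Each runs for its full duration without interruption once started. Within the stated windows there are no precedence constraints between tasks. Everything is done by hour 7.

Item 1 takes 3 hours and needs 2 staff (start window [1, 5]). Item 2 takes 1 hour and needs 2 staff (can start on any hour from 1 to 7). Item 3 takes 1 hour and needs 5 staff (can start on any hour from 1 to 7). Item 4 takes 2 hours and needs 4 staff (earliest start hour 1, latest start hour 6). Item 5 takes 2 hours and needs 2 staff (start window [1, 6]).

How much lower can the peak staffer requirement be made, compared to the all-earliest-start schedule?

10

Early-start peak: h1:15  h2:8  h3:2  h4:0  h5:0  h6:0  h7:0 ⇒ 15.
Leveled (Item 1@1, Item 2@1, Item 3@4, Item 4@5, Item 5@2): h1:4  h2:4  h3:4  h4:5  h5:4  h6:4  h7:0 ⇒ 5.
Reduction 15 − 5 = 10.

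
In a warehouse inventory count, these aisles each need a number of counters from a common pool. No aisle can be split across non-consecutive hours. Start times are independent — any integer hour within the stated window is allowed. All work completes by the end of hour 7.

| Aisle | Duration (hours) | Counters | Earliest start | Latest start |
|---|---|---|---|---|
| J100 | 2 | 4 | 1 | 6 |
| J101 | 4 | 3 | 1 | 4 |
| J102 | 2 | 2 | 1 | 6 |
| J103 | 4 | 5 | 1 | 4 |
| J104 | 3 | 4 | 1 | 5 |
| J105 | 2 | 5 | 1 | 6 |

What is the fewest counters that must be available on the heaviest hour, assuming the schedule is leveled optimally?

11

Early-start (J100@1, J101@1, J102@1, J103@1, J104@1, J105@1) gives peak 23: h1:23  h2:23  h3:12  h4:8  h5:0  h6:0  h7:0.
Shift J102→3, J103→4, J105→5.
Schedule J100@1, J101@1, J102@3, J103@4, J104@1, J105@5: h1:11  h2:11  h3:9  h4:10  h5:10  h6:10  h7:5 — peak 11.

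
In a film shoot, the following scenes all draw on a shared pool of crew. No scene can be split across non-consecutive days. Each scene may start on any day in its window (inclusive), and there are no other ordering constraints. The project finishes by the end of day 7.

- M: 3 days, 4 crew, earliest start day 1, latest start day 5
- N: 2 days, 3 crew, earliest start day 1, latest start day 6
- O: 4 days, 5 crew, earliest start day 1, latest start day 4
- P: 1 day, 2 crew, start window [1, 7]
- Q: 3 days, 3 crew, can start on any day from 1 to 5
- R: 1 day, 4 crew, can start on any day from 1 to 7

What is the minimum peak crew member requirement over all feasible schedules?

Early-start (M@1, N@1, O@1, P@1, Q@1, R@1) gives peak 21: d1:21  d2:15  d3:12  d4:5  d5:0  d6:0  d7:0.
Shift O→4, P→4, Q→5, R→3.
Schedule M@1, N@1, O@4, P@4, Q@5, R@3: d1:7  d2:7  d3:8  d4:7  d5:8  d6:8  d7:8 — peak 8.
Total crew member-days = 53 over 7 days ⇒ peak ≥ ⌈53/7⌉ = 8, so 8 is optimal.

8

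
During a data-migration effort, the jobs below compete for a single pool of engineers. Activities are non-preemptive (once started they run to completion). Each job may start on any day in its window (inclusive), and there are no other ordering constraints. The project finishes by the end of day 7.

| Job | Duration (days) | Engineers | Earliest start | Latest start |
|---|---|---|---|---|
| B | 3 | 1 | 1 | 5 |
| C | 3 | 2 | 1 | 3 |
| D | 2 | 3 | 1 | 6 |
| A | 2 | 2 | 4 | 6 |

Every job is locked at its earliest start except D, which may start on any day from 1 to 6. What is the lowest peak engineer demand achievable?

3

D@1: d1:6  d2:6  d3:3  d4:2  d5:2  d6:0  d7:0 → peak 6
D@2: d1:3  d2:6  d3:6  d4:2  d5:2  d6:0  d7:0 → peak 6
D@3: d1:3  d2:3  d3:6  d4:5  d5:2  d6:0  d7:0 → peak 6
D@4: d1:3  d2:3  d3:3  d4:5  d5:5  d6:0  d7:0 → peak 5
D@5: d1:3  d2:3  d3:3  d4:2  d5:5  d6:3  d7:0 → peak 5
D@6: d1:3  d2:3  d3:3  d4:2  d5:2  d6:3  d7:3 → peak 3
Best is D@6, peak 3.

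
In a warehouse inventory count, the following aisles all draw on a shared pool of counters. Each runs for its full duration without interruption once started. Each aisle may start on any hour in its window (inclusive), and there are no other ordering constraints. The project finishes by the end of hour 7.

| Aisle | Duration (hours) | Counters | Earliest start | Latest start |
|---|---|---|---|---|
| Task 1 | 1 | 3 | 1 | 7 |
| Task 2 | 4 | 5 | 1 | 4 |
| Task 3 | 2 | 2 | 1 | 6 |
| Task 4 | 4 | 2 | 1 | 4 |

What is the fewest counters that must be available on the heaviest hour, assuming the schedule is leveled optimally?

Early-start (Task 1@1, Task 2@1, Task 3@1, Task 4@1) gives peak 12: h1:12  h2:9  h3:7  h4:7  h5:0  h6:0  h7:0.
Shift Task 2→2, Task 4→3.
Schedule Task 1@1, Task 2@2, Task 3@1, Task 4@3: h1:5  h2:7  h3:7  h4:7  h5:7  h6:2  h7:0 — peak 7.

7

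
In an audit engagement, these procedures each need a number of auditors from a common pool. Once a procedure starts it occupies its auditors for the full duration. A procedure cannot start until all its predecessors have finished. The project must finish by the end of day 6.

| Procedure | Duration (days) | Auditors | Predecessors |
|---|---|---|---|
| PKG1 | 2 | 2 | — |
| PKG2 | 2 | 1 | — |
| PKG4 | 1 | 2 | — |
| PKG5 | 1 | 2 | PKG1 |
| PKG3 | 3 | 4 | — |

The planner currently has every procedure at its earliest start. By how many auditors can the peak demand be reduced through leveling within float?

Early-start peak: d1:9  d2:7  d3:6  d4:0  d5:0  d6:0 ⇒ 9.
Leveled (PKG1@1, PKG2@1, PKG4@3, PKG5@3, PKG3@4): d1:3  d2:3  d3:4  d4:4  d5:4  d6:4 ⇒ 4.
Reduction 9 − 4 = 5.

5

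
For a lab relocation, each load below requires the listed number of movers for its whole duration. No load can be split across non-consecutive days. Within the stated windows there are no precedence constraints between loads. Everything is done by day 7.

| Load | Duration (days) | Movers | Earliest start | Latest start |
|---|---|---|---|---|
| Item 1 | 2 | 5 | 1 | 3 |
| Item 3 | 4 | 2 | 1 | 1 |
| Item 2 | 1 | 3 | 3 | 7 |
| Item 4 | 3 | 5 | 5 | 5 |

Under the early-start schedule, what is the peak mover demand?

7

Early-start schedule: Item 1@1, Item 3@1, Item 2@3, Item 4@5.
Load per day: day 1: 7, day 2: 7, day 3: 5, day 4: 2, day 5: 5, day 6: 5, day 7: 5.
Peak is 7.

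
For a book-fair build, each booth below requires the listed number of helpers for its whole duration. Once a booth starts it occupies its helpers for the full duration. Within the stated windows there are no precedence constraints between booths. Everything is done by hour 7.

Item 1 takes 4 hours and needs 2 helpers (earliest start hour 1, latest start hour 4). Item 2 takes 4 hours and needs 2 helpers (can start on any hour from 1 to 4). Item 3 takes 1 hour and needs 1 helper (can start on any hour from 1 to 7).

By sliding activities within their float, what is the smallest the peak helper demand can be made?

4

Early-start (Item 1@1, Item 2@1, Item 3@1) gives peak 5: h1:5  h2:4  h3:4  h4:4  h5:0  h6:0  h7:0.
Shift Item 3→5.
Schedule Item 1@1, Item 2@1, Item 3@5: h1:4  h2:4  h3:4  h4:4  h5:1  h6:0  h7:0 — peak 4.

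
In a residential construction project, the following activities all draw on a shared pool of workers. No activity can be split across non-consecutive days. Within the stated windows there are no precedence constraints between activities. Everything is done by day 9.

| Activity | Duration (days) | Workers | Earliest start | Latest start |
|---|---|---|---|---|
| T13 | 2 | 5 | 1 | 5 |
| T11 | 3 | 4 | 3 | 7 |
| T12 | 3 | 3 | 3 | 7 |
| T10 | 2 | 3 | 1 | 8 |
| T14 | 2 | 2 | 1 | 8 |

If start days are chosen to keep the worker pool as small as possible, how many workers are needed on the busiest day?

6

Early-start (T13@1, T11@3, T12@3, T10@1, T14@1) gives peak 10: d1:10  d2:10  d3:7  d4:7  d5:7  d6:0  d7:0  d8:0  d9:0.
Shift T12→6, T10→6, T14→3.
Schedule T13@1, T11@3, T12@6, T10@6, T14@3: d1:5  d2:5  d3:6  d4:6  d5:4  d6:6  d7:6  d8:3  d9:0 — peak 6.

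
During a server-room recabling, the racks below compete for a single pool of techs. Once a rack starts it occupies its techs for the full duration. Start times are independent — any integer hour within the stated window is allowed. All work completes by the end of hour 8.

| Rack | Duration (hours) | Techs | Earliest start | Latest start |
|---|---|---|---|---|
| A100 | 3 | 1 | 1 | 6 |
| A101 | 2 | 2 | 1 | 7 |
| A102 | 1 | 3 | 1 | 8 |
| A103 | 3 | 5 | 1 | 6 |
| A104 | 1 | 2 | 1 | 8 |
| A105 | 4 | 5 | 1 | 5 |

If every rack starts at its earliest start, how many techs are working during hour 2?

13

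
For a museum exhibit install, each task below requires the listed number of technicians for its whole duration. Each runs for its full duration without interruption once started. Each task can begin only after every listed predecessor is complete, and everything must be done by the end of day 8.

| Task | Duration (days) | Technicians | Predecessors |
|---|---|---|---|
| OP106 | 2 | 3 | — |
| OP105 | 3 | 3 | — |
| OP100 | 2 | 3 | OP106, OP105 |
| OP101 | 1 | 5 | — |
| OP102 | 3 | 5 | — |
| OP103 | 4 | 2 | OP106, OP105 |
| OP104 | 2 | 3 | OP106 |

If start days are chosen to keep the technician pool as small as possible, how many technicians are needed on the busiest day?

8

Early-start (OP106@1, OP105@1, OP100@4, OP101@1, OP102@1, OP103@4, OP104@3) gives peak 16: d1:16  d2:11  d3:11  d4:8  d5:5  d6:2  d7:2  d8:0.
Shift OP101→3, OP102→6, OP104→4.
Schedule OP106@1, OP105@1, OP100@4, OP101@3, OP102@6, OP103@4, OP104@4: d1:6  d2:6  d3:8  d4:8  d5:8  d6:7  d7:7  d8:5 — peak 8.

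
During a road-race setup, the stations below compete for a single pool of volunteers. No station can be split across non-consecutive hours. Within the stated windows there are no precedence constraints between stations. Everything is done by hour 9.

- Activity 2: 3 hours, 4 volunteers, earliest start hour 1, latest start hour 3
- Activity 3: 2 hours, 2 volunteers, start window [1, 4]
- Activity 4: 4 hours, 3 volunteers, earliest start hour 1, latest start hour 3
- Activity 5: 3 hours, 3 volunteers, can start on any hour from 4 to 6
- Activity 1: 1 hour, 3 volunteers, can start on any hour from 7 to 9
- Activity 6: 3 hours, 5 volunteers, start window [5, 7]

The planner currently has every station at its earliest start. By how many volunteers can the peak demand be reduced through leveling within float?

1

Early-start peak: h1:9  h2:9  h3:7  h4:6  h5:8  h6:8  h7:8  h8:0  h9:0 ⇒ 9.
Leveled (Activity 2@1, Activity 3@1, Activity 4@3, Activity 5@4, Activity 1@7, Activity 6@7): h1:6  h2:6  h3:7  h4:6  h5:6  h6:6  h7:8  h8:5  h9:5 ⇒ 8.
Reduction 9 − 8 = 1.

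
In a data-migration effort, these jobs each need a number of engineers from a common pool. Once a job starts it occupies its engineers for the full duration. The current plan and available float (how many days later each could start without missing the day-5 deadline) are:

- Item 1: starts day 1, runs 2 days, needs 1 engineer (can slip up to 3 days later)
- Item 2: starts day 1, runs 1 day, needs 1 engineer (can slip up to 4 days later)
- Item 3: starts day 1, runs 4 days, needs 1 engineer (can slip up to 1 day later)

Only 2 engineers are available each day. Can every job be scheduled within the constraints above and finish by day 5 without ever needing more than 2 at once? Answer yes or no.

yes

Schedule Item 1@1, Item 2@1, Item 3@2: d1:2  d2:2  d3:1  d4:1  d5:1 — peak 2 ≤ 2.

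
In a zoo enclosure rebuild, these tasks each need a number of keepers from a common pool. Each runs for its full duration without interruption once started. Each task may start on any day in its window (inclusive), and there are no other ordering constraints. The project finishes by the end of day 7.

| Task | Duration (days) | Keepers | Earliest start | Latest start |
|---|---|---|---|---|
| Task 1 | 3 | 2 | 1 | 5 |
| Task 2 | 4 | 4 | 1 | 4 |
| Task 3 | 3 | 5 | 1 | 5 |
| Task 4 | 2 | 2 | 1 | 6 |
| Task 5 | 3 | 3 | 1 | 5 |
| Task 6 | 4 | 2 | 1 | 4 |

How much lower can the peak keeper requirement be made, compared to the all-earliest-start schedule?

9

Early-start peak: d1:18  d2:18  d3:16  d4:6  d5:0  d6:0  d7:0 ⇒ 18.
Leveled (Task 1@1, Task 2@1, Task 3@5, Task 4@4, Task 5@1, Task 6@4): d1:9  d2:9  d3:9  d4:8  d5:9  d6:7  d7:7 ⇒ 9.
Reduction 18 − 9 = 9.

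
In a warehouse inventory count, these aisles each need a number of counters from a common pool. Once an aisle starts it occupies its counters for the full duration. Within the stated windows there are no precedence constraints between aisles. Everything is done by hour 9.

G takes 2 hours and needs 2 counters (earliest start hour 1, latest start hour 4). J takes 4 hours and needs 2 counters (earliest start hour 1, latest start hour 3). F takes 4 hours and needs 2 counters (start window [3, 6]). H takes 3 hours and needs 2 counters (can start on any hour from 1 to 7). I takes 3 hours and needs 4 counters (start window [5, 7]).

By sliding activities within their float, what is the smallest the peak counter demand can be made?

6

Schedule G@1, J@1, F@3, H@1, I@5: h1:6  h2:6  h3:6  h4:4  h5:6  h6:6  h7:4  h8:0  h9:0 — peak 6.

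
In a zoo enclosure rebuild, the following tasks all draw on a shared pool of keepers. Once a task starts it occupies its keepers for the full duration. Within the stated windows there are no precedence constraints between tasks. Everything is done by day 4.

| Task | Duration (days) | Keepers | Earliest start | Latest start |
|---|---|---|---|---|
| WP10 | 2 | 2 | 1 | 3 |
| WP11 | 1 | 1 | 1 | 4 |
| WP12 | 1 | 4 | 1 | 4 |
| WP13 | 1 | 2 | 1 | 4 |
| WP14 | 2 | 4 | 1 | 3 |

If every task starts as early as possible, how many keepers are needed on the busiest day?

13

Early-start schedule: WP10@1, WP11@1, WP12@1, WP13@1, WP14@1.
Load per day: day 1: 13, day 2: 6, day 3: 0, day 4: 0.
Peak is 13.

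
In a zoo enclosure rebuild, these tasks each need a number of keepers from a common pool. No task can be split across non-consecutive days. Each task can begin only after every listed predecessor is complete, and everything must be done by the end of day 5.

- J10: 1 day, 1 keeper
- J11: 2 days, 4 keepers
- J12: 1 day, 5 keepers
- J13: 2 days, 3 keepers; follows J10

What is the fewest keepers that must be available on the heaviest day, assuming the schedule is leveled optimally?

Early-start (J10@1, J11@1, J12@1, J13@2) gives peak 10: d1:10  d2:7  d3:3  d4:0  d5:0.
Shift J12→3, J13→4.
Schedule J10@1, J11@1, J12@3, J13@4: d1:5  d2:4  d3:5  d4:3  d5:3 — peak 5.

5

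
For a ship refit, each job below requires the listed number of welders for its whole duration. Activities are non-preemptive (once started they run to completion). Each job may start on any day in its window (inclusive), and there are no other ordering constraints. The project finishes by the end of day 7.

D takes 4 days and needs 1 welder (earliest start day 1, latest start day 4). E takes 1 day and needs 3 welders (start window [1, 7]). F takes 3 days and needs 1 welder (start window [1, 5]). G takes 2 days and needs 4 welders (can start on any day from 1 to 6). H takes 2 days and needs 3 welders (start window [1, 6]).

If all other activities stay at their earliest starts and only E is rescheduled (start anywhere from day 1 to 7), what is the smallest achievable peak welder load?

E@1: d1:12  d2:9  d3:2  d4:1  d5:0  d6:0  d7:0 → peak 12
E@2: d1:9  d2:12  d3:2  d4:1  d5:0  d6:0  d7:0 → peak 12
E@3: d1:9  d2:9  d3:5  d4:1  d5:0  d6:0  d7:0 → peak 9
E@4: d1:9  d2:9  d3:2  d4:4  d5:0  d6:0  d7:0 → peak 9
E@5: d1:9  d2:9  d3:2  d4:1  d5:3  d6:0  d7:0 → peak 9
E@6: d1:9  d2:9  d3:2  d4:1  d5:0  d6:3  d7:0 → peak 9
E@7: d1:9  d2:9  d3:2  d4:1  d5:0  d6:0  d7:3 → peak 9
Best is E@3, peak 9.

9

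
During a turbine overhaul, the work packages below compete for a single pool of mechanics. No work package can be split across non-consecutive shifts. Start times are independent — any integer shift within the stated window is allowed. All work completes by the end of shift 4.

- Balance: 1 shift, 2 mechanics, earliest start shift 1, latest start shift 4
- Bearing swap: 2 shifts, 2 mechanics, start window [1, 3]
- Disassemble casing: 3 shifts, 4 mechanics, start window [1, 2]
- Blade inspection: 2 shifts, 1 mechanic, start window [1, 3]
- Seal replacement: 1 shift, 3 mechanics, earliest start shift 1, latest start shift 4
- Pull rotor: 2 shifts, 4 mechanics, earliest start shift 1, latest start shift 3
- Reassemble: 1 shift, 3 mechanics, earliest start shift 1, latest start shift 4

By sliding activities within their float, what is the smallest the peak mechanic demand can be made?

9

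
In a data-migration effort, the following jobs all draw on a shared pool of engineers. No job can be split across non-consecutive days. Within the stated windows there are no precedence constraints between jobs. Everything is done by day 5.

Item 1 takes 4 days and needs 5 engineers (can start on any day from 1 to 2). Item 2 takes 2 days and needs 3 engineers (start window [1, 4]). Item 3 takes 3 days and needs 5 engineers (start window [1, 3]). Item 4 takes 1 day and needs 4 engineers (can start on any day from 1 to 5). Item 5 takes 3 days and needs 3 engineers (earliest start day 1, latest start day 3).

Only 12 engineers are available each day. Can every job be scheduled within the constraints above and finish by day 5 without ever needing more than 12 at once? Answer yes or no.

no

The minimum achievable peak is 13; 12 < 13, so no feasible schedule stays within the cap.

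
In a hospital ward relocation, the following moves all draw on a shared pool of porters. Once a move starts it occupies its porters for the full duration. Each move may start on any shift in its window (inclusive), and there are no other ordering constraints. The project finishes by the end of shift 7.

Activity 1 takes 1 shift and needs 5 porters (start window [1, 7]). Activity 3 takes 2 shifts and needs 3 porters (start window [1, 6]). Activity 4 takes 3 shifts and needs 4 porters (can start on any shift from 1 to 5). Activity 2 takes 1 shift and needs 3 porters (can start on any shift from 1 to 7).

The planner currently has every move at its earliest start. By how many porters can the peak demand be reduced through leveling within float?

10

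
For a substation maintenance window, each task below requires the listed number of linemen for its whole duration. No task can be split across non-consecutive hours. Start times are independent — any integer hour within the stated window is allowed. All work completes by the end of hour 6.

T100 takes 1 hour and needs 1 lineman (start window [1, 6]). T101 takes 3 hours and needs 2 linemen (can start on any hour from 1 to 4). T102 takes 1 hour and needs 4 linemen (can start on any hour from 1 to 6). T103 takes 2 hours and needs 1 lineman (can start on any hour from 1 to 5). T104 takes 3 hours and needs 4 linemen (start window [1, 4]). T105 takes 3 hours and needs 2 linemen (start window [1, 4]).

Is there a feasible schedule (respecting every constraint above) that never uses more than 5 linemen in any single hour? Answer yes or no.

Total lineman-hours = 31; over 6 hours the average is 31/6 > 5, so some hour must exceed 5.

no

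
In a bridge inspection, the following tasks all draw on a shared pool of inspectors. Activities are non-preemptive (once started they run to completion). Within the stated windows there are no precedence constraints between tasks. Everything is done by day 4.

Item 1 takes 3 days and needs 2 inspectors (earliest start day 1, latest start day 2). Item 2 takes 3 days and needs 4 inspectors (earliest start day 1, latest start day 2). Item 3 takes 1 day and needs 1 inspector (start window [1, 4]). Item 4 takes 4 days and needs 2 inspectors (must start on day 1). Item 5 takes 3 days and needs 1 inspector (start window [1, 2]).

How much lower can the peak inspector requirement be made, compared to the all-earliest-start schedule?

1

Early-start peak: d1:10  d2:9  d3:9  d4:2 ⇒ 10.
Leveled (Item 1@1, Item 2@1, Item 3@1, Item 4@1, Item 5@2): d1:9  d2:9  d3:9  d4:3 ⇒ 9.
Reduction 10 − 9 = 1.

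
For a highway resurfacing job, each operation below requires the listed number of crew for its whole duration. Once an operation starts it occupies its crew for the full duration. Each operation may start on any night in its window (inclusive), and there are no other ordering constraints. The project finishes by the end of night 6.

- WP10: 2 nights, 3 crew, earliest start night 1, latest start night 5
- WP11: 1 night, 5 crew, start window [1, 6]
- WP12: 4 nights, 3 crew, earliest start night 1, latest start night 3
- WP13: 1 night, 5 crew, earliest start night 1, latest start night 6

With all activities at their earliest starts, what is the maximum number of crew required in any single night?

Early-start schedule: WP10@1, WP11@1, WP12@1, WP13@1.
Load per night: night 1: 16, night 2: 6, night 3: 3, night 4: 3, night 5: 0, night 6: 0.
Peak is 16.

16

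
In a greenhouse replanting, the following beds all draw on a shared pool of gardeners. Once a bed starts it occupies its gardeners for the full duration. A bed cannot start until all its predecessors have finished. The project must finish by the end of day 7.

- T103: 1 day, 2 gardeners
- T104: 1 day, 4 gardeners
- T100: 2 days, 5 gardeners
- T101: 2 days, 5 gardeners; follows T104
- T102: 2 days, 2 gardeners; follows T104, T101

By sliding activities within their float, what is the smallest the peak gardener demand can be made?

5

Early-start (T103@1, T104@1, T100@1, T101@2, T102@4) gives peak 11: d1:11  d2:10  d3:5  d4:2  d5:2  d6:0  d7:0.
Shift T103→4, T100→6.
Schedule T103@4, T104@1, T100@6, T101@2, T102@4: d1:4  d2:5  d3:5  d4:4  d5:2  d6:5  d7:5 — peak 5.
Total gardener-days = 30 over 7 days ⇒ peak ≥ ⌈30/7⌉ = 5, so 5 is optimal.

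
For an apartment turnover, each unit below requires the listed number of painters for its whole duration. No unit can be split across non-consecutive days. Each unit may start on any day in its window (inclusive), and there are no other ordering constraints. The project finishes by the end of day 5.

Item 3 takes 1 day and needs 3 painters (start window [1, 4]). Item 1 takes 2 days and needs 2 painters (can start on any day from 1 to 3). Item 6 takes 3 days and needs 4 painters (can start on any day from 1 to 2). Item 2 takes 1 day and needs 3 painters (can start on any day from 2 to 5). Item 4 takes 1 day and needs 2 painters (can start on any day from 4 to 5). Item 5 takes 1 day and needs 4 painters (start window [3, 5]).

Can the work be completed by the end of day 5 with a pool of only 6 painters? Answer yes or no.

yes

Schedule Item 3@4, Item 1@1, Item 6@1, Item 2@4, Item 4@5, Item 5@5: d1:6  d2:6  d3:4  d4:6  d5:6 — peak 6 ≤ 6.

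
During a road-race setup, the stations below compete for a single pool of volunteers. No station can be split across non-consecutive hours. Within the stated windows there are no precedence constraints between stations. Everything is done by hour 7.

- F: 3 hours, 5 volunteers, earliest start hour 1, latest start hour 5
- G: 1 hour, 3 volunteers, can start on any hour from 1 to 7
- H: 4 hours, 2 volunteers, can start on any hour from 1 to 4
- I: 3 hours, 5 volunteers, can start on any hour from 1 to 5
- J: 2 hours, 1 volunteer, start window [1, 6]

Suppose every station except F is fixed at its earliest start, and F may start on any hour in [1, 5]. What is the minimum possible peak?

11

F@1: h1:16  h2:13  h3:12  h4:2  h5:0  h6:0  h7:0 → peak 16
F@2: h1:11  h2:13  h3:12  h4:7  h5:0  h6:0  h7:0 → peak 13
F@3: h1:11  h2:8  h3:12  h4:7  h5:5  h6:0  h7:0 → peak 12
F@4: h1:11  h2:8  h3:7  h4:7  h5:5  h6:5  h7:0 → peak 11
F@5: h1:11  h2:8  h3:7  h4:2  h5:5  h6:5  h7:5 → peak 11
Best is F@4, peak 11.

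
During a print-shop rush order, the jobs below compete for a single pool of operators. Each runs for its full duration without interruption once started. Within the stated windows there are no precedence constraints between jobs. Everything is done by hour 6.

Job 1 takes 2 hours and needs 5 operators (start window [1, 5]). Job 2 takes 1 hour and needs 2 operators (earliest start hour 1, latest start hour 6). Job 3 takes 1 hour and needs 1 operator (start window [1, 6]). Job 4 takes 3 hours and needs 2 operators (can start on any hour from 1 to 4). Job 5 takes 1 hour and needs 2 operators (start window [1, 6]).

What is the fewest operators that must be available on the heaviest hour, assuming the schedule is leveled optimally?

5

Early-start (Job 1@1, Job 2@1, Job 3@1, Job 4@1, Job 5@1) gives peak 12: h1:12  h2:7  h3:2  h4:0  h5:0  h6:0.
Shift Job 2→3, Job 3→3, Job 4→3, Job 5→4.
Schedule Job 1@1, Job 2@3, Job 3@3, Job 4@3, Job 5@4: h1:5  h2:5  h3:5  h4:4  h5:2  h6:0 — peak 5.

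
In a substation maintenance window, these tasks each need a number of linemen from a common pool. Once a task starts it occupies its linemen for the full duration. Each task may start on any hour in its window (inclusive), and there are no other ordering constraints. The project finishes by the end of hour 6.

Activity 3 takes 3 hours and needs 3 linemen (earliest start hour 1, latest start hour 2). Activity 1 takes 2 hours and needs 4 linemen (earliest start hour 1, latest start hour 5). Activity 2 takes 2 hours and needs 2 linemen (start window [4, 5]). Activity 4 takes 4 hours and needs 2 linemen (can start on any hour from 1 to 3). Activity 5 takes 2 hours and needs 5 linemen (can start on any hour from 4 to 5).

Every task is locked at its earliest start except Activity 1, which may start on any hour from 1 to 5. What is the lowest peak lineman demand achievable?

Activity 1@1: h1:9  h2:9  h3:5  h4:9  h5:7  h6:0 → peak 9
Activity 1@2: h1:5  h2:9  h3:9  h4:9  h5:7  h6:0 → peak 9
Activity 1@3: h1:5  h2:5  h3:9  h4:13  h5:7  h6:0 → peak 13
Activity 1@4: h1:5  h2:5  h3:5  h4:13  h5:11  h6:0 → peak 13
Activity 1@5: h1:5  h2:5  h3:5  h4:9  h5:11  h6:4 → peak 11
Best is Activity 1@1, peak 9.

9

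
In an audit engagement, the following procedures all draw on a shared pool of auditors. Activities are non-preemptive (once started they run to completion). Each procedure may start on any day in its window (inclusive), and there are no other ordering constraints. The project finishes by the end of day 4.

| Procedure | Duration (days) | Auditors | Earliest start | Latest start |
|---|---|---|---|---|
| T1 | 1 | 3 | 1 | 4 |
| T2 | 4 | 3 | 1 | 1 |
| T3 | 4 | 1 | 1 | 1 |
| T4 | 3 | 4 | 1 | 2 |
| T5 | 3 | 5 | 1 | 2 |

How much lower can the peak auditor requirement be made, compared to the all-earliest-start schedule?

3

Early-start peak: d1:16  d2:13  d3:13  d4:4 ⇒ 16.
Leveled (T1@1, T2@1, T3@1, T4@1, T5@2): d1:11  d2:13  d3:13  d4:9 ⇒ 13.
Reduction 16 − 13 = 3.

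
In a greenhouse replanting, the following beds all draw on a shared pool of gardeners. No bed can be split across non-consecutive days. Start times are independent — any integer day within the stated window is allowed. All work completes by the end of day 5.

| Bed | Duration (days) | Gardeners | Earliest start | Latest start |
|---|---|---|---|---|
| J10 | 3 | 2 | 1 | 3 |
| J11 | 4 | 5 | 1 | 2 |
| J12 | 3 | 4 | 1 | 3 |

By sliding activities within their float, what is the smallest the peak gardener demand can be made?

11

Schedule J10@1, J11@1, J12@1: d1:11  d2:11  d3:11  d4:5  d5:0 — peak 11.
No arrangement of the 18 feasible schedules does better.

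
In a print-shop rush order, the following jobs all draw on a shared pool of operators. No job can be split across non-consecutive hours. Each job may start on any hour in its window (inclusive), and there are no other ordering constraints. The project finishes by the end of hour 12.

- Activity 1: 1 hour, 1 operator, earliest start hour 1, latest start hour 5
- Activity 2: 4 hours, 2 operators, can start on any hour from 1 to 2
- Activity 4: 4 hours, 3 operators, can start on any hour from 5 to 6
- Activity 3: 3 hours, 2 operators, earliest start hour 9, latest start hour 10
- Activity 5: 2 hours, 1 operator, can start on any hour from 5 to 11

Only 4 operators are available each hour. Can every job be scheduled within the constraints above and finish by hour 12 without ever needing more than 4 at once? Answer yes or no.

Schedule Activity 1@1, Activity 2@1, Activity 4@5, Activity 3@9, Activity 5@9: h1:3  h2:2  h3:2  h4:2  h5:3  h6:3  h7:3  h8:3  h9:3  h10:3  h11:2  h12:0 — peak 3 ≤ 4.

yes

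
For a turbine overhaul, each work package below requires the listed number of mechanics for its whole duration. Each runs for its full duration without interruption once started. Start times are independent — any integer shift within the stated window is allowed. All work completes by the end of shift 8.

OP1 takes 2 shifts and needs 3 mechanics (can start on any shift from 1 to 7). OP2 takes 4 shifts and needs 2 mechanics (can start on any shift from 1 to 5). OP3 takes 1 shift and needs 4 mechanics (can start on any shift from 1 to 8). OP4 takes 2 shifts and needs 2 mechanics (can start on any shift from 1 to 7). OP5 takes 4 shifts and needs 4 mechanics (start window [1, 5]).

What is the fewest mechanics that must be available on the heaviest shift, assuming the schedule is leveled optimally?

Early-start (OP1@1, OP2@1, OP3@1, OP4@1, OP5@1) gives peak 15: s1:15  s2:11  s3:6  s4:6  s5:0  s6:0  s7:0  s8:0.
Shift OP3→3, OP4→4, OP5→5.
Schedule OP1@1, OP2@1, OP3@3, OP4@4, OP5@5: s1:5  s2:5  s3:6  s4:4  s5:6  s6:4  s7:4  s8:4 — peak 6.

6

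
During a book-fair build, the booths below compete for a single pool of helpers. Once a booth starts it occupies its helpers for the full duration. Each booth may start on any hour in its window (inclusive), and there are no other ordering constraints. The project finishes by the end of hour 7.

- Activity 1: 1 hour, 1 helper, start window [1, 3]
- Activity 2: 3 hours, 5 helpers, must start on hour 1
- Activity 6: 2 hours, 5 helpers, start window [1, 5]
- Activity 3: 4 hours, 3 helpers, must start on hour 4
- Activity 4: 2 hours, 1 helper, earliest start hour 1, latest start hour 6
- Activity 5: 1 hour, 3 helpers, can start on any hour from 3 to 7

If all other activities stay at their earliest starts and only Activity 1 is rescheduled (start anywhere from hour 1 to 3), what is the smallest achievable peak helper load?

Activity 1@1: h1:12  h2:11  h3:8  h4:3  h5:3  h6:3  h7:3 → peak 12
Activity 1@2: h1:11  h2:12  h3:8  h4:3  h5:3  h6:3  h7:3 → peak 12
Activity 1@3: h1:11  h2:11  h3:9  h4:3  h5:3  h6:3  h7:3 → peak 11
Best is Activity 1@3, peak 11.

11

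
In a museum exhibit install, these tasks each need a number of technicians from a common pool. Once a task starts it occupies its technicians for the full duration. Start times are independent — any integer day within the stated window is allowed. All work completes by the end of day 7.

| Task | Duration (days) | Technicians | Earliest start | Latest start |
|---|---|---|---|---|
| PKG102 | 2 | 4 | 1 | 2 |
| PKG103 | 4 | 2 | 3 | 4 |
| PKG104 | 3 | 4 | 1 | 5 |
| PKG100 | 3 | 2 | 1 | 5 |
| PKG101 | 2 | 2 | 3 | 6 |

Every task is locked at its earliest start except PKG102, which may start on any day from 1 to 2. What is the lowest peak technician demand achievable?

PKG102@1: d1:10  d2:10  d3:10  d4:4  d5:2  d6:2  d7:0 → peak 10
PKG102@2: d1:6  d2:10  d3:14  d4:4  d5:2  d6:2  d7:0 → peak 14
Best is PKG102@1, peak 10.

10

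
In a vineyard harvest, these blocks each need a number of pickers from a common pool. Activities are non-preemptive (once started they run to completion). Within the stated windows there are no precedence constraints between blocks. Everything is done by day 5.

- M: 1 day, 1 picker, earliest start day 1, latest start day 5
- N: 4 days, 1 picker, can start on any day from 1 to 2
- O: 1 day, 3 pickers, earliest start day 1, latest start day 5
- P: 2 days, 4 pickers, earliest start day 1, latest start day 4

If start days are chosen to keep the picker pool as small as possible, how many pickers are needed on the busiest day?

Early-start (M@1, N@1, O@1, P@1) gives peak 9: d1:9  d2:5  d3:1  d4:1  d5:0.
Shift P→2.
Schedule M@1, N@1, O@1, P@2: d1:5  d2:5  d3:5  d4:1  d5:0 — peak 5.

5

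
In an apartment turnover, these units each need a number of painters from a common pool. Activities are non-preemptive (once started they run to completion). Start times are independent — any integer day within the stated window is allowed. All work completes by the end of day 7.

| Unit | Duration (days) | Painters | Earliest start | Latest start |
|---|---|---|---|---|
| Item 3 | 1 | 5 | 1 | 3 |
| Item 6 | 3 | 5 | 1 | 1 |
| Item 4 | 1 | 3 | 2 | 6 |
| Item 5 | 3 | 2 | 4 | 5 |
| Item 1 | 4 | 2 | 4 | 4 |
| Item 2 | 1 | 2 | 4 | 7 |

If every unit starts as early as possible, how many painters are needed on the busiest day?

Early-start schedule: Item 3@1, Item 6@1, Item 4@2, Item 5@4, Item 1@4, Item 2@4.
Load per day: day 1: 10, day 2: 8, day 3: 5, day 4: 6, day 5: 4, day 6: 4, day 7: 2.
Peak is 10.

10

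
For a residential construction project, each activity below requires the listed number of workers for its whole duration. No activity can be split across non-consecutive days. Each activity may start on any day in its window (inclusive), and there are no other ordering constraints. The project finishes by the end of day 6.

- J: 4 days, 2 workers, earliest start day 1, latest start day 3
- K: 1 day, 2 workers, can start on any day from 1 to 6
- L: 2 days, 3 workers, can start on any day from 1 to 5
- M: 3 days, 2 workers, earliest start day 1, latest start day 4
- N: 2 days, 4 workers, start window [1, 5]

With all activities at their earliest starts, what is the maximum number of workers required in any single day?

13

Early-start schedule: J@1, K@1, L@1, M@1, N@1.
Load per day: day 1: 13, day 2: 11, day 3: 4, day 4: 2, day 5: 0, day 6: 0.
Peak is 13.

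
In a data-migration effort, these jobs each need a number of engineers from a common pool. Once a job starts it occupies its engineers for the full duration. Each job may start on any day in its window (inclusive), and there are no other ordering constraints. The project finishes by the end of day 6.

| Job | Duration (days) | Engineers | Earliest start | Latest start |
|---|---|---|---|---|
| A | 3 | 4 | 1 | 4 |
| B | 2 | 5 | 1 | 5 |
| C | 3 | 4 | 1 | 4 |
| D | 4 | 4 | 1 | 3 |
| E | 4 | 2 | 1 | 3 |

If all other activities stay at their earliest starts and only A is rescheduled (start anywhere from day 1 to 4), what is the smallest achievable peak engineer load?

15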